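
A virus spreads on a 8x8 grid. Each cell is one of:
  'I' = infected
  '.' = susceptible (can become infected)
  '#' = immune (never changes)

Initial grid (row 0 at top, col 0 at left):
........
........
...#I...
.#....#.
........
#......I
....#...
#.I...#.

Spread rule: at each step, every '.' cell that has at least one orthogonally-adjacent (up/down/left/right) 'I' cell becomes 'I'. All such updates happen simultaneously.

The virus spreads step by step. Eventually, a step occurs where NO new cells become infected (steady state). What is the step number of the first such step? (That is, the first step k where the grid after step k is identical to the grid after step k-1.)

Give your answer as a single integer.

Answer: 7

Derivation:
Step 0 (initial): 3 infected
Step 1: +9 new -> 12 infected
Step 2: +16 new -> 28 infected
Step 3: +15 new -> 43 infected
Step 4: +6 new -> 49 infected
Step 5: +5 new -> 54 infected
Step 6: +3 new -> 57 infected
Step 7: +0 new -> 57 infected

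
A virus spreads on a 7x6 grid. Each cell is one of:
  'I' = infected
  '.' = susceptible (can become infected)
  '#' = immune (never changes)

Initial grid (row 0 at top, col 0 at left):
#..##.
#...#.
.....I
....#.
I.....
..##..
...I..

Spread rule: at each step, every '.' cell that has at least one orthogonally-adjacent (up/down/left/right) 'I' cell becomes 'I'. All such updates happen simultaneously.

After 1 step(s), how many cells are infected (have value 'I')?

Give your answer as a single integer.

Step 0 (initial): 3 infected
Step 1: +8 new -> 11 infected

Answer: 11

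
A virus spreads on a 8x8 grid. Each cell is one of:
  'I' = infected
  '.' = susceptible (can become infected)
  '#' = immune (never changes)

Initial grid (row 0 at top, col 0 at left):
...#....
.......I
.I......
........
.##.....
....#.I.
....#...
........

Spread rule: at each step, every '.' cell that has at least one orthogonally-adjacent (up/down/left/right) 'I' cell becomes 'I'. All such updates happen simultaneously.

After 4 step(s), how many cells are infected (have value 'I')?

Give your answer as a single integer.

Answer: 48

Derivation:
Step 0 (initial): 3 infected
Step 1: +11 new -> 14 infected
Step 2: +16 new -> 30 infected
Step 3: +13 new -> 43 infected
Step 4: +5 new -> 48 infected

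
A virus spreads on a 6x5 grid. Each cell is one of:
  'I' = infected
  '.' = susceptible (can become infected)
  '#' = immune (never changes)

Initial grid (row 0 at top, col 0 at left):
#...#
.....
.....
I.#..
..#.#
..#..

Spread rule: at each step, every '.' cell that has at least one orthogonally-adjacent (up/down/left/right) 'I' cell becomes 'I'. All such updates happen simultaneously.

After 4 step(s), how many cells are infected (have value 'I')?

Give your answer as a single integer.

Answer: 14

Derivation:
Step 0 (initial): 1 infected
Step 1: +3 new -> 4 infected
Step 2: +4 new -> 8 infected
Step 3: +3 new -> 11 infected
Step 4: +3 new -> 14 infected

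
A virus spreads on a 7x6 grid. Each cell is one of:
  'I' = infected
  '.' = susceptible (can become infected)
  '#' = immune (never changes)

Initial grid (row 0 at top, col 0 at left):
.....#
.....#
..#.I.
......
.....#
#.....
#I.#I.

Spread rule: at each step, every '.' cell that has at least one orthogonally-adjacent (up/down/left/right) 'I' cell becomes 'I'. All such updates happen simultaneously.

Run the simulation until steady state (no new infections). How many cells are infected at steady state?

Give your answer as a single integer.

Answer: 35

Derivation:
Step 0 (initial): 3 infected
Step 1: +8 new -> 11 infected
Step 2: +9 new -> 20 infected
Step 3: +7 new -> 27 infected
Step 4: +4 new -> 31 infected
Step 5: +3 new -> 34 infected
Step 6: +1 new -> 35 infected
Step 7: +0 new -> 35 infected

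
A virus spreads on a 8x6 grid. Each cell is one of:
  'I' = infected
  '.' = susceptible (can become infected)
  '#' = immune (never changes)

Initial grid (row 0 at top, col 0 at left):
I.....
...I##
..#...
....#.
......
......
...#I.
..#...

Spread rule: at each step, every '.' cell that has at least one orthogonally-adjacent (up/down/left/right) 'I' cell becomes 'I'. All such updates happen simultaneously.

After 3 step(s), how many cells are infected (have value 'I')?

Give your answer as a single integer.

Answer: 30

Derivation:
Step 0 (initial): 3 infected
Step 1: +8 new -> 11 infected
Step 2: +11 new -> 22 infected
Step 3: +8 new -> 30 infected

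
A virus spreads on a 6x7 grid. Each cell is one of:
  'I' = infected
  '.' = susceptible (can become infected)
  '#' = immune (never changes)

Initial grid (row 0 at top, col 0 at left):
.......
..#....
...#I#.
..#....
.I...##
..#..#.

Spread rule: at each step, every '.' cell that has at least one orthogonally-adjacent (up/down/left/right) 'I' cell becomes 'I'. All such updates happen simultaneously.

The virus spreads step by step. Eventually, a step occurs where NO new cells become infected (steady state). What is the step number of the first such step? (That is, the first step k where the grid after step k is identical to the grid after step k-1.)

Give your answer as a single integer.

Step 0 (initial): 2 infected
Step 1: +6 new -> 8 infected
Step 2: +10 new -> 18 infected
Step 3: +9 new -> 27 infected
Step 4: +5 new -> 32 infected
Step 5: +1 new -> 33 infected
Step 6: +0 new -> 33 infected

Answer: 6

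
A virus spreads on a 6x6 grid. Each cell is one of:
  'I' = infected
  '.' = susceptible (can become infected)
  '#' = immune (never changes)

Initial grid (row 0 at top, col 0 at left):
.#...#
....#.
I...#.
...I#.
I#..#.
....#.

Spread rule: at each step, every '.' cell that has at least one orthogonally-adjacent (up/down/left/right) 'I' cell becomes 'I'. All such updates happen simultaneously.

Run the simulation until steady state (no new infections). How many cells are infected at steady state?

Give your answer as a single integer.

Step 0 (initial): 3 infected
Step 1: +7 new -> 10 infected
Step 2: +8 new -> 18 infected
Step 3: +3 new -> 21 infected
Step 4: +2 new -> 23 infected
Step 5: +0 new -> 23 infected

Answer: 23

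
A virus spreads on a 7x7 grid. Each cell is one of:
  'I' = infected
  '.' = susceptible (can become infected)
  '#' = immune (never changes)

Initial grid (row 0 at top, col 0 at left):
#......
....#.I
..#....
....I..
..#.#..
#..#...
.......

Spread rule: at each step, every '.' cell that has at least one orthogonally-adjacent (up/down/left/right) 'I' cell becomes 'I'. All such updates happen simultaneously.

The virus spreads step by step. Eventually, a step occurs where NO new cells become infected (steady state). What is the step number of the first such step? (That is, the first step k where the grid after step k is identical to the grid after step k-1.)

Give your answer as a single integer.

Step 0 (initial): 2 infected
Step 1: +6 new -> 8 infected
Step 2: +7 new -> 15 infected
Step 3: +5 new -> 20 infected
Step 4: +8 new -> 28 infected
Step 5: +7 new -> 35 infected
Step 6: +5 new -> 40 infected
Step 7: +2 new -> 42 infected
Step 8: +0 new -> 42 infected

Answer: 8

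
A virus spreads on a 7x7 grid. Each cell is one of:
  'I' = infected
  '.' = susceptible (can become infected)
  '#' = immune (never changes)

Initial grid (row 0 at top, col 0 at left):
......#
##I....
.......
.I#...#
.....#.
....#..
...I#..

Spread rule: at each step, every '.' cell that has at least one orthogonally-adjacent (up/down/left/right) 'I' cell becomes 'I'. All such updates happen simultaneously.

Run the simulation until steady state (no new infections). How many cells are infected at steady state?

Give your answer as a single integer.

Answer: 36

Derivation:
Step 0 (initial): 3 infected
Step 1: +8 new -> 11 infected
Step 2: +11 new -> 22 infected
Step 3: +8 new -> 30 infected
Step 4: +4 new -> 34 infected
Step 5: +2 new -> 36 infected
Step 6: +0 new -> 36 infected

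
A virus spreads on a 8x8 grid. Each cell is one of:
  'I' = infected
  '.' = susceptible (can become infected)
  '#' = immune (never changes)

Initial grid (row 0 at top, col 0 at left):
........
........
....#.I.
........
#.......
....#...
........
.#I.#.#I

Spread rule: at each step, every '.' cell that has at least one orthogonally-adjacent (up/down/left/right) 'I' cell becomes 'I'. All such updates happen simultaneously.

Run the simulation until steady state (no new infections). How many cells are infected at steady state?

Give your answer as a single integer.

Answer: 58

Derivation:
Step 0 (initial): 3 infected
Step 1: +7 new -> 10 infected
Step 2: +11 new -> 21 infected
Step 3: +13 new -> 34 infected
Step 4: +11 new -> 45 infected
Step 5: +5 new -> 50 infected
Step 6: +4 new -> 54 infected
Step 7: +3 new -> 57 infected
Step 8: +1 new -> 58 infected
Step 9: +0 new -> 58 infected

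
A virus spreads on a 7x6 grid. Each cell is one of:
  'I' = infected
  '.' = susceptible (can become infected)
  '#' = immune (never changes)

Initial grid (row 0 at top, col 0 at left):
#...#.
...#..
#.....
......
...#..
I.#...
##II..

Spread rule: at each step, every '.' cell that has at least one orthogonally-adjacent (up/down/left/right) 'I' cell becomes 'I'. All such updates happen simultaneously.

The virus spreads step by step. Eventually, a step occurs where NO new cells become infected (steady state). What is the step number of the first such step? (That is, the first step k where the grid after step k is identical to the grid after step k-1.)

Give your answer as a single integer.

Answer: 9

Derivation:
Step 0 (initial): 3 infected
Step 1: +4 new -> 7 infected
Step 2: +4 new -> 11 infected
Step 3: +4 new -> 15 infected
Step 4: +4 new -> 19 infected
Step 5: +5 new -> 24 infected
Step 6: +6 new -> 30 infected
Step 7: +2 new -> 32 infected
Step 8: +2 new -> 34 infected
Step 9: +0 new -> 34 infected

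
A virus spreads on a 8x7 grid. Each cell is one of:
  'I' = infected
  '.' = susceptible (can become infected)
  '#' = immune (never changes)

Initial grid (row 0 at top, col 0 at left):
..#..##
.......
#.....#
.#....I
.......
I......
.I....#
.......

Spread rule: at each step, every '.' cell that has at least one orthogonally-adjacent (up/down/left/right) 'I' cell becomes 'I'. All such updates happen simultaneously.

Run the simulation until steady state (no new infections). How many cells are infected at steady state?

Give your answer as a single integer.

Step 0 (initial): 3 infected
Step 1: +7 new -> 10 infected
Step 2: +10 new -> 20 infected
Step 3: +9 new -> 29 infected
Step 4: +8 new -> 37 infected
Step 5: +4 new -> 41 infected
Step 6: +4 new -> 45 infected
Step 7: +1 new -> 46 infected
Step 8: +2 new -> 48 infected
Step 9: +1 new -> 49 infected
Step 10: +0 new -> 49 infected

Answer: 49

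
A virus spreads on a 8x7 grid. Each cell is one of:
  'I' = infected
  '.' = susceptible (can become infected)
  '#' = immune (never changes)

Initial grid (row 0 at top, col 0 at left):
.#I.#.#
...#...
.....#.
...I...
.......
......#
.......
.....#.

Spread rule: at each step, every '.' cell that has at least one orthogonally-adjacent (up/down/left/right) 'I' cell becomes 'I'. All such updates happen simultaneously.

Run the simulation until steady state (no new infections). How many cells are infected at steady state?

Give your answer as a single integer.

Step 0 (initial): 2 infected
Step 1: +6 new -> 8 infected
Step 2: +8 new -> 16 infected
Step 3: +10 new -> 26 infected
Step 4: +11 new -> 37 infected
Step 5: +7 new -> 44 infected
Step 6: +3 new -> 47 infected
Step 7: +2 new -> 49 infected
Step 8: +0 new -> 49 infected

Answer: 49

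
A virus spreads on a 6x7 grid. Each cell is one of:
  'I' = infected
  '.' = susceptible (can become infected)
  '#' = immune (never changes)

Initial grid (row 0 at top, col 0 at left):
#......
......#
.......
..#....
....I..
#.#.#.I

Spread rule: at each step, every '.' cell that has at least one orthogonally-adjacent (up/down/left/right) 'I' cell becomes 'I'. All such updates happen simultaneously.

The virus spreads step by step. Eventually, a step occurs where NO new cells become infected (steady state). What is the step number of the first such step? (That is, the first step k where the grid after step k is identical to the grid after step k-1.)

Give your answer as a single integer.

Step 0 (initial): 2 infected
Step 1: +5 new -> 7 infected
Step 2: +6 new -> 13 infected
Step 3: +5 new -> 18 infected
Step 4: +7 new -> 25 infected
Step 5: +5 new -> 30 infected
Step 6: +4 new -> 34 infected
Step 7: +2 new -> 36 infected
Step 8: +0 new -> 36 infected

Answer: 8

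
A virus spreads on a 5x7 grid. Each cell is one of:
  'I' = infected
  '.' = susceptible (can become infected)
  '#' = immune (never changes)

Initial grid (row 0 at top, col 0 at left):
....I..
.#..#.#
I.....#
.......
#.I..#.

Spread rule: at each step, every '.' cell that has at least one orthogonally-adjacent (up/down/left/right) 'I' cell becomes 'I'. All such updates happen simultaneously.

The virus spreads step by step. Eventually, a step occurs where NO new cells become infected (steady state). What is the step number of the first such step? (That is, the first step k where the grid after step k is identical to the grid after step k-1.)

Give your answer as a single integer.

Step 0 (initial): 3 infected
Step 1: +8 new -> 11 infected
Step 2: +9 new -> 20 infected
Step 3: +5 new -> 25 infected
Step 4: +2 new -> 27 infected
Step 5: +1 new -> 28 infected
Step 6: +1 new -> 29 infected
Step 7: +0 new -> 29 infected

Answer: 7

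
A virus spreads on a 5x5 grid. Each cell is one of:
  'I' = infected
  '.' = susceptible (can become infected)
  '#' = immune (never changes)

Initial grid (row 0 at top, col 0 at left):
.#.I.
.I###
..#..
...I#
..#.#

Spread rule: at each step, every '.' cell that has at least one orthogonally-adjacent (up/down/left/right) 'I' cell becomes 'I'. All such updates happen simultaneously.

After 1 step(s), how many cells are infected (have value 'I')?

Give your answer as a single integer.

Answer: 10

Derivation:
Step 0 (initial): 3 infected
Step 1: +7 new -> 10 infected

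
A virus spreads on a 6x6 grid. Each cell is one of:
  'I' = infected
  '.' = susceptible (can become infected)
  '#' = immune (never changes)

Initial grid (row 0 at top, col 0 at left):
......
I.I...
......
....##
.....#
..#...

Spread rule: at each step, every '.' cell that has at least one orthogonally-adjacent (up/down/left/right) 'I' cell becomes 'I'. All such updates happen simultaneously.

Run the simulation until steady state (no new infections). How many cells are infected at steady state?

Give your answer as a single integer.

Answer: 32

Derivation:
Step 0 (initial): 2 infected
Step 1: +6 new -> 8 infected
Step 2: +7 new -> 15 infected
Step 3: +7 new -> 22 infected
Step 4: +5 new -> 27 infected
Step 5: +3 new -> 30 infected
Step 6: +1 new -> 31 infected
Step 7: +1 new -> 32 infected
Step 8: +0 new -> 32 infected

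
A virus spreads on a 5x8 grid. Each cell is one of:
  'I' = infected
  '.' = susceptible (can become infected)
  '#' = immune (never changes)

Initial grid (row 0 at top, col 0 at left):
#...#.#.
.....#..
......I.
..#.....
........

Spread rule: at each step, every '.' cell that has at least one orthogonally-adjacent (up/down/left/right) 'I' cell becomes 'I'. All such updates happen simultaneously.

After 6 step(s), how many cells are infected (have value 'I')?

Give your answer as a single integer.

Answer: 29

Derivation:
Step 0 (initial): 1 infected
Step 1: +4 new -> 5 infected
Step 2: +5 new -> 10 infected
Step 3: +6 new -> 16 infected
Step 4: +4 new -> 20 infected
Step 5: +4 new -> 24 infected
Step 6: +5 new -> 29 infected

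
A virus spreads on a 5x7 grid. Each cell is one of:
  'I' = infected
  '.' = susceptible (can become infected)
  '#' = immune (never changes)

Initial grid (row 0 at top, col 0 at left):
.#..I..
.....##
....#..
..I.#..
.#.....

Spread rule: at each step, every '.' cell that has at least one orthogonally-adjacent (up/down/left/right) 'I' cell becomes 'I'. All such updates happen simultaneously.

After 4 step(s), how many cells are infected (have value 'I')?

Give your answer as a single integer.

Step 0 (initial): 2 infected
Step 1: +7 new -> 9 infected
Step 2: +8 new -> 17 infected
Step 3: +4 new -> 21 infected
Step 4: +2 new -> 23 infected

Answer: 23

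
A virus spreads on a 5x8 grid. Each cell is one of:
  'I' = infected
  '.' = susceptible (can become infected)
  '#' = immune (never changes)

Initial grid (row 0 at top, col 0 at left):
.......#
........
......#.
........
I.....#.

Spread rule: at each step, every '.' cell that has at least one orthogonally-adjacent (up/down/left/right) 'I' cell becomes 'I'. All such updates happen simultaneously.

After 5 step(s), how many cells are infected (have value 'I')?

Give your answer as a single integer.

Answer: 20

Derivation:
Step 0 (initial): 1 infected
Step 1: +2 new -> 3 infected
Step 2: +3 new -> 6 infected
Step 3: +4 new -> 10 infected
Step 4: +5 new -> 15 infected
Step 5: +5 new -> 20 infected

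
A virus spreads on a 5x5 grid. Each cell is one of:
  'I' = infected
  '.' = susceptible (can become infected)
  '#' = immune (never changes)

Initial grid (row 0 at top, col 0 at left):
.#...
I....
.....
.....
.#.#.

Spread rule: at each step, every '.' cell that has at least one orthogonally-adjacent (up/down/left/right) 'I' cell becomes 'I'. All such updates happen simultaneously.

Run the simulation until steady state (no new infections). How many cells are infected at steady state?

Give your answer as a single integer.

Step 0 (initial): 1 infected
Step 1: +3 new -> 4 infected
Step 2: +3 new -> 7 infected
Step 3: +5 new -> 12 infected
Step 4: +4 new -> 16 infected
Step 5: +4 new -> 20 infected
Step 6: +1 new -> 21 infected
Step 7: +1 new -> 22 infected
Step 8: +0 new -> 22 infected

Answer: 22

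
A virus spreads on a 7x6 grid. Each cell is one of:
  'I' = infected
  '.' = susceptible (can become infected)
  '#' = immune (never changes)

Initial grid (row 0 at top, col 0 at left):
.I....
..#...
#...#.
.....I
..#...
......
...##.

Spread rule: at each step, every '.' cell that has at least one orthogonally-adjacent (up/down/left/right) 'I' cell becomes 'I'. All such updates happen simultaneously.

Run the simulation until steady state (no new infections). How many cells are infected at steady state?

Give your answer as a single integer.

Answer: 36

Derivation:
Step 0 (initial): 2 infected
Step 1: +6 new -> 8 infected
Step 2: +7 new -> 15 infected
Step 3: +11 new -> 26 infected
Step 4: +3 new -> 29 infected
Step 5: +3 new -> 32 infected
Step 6: +3 new -> 35 infected
Step 7: +1 new -> 36 infected
Step 8: +0 new -> 36 infected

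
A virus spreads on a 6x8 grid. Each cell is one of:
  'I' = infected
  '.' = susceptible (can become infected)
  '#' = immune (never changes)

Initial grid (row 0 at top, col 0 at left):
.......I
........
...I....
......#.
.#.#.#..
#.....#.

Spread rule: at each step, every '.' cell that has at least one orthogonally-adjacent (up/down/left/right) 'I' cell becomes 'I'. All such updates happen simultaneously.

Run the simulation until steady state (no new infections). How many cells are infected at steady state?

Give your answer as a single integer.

Step 0 (initial): 2 infected
Step 1: +6 new -> 8 infected
Step 2: +10 new -> 18 infected
Step 3: +11 new -> 29 infected
Step 4: +6 new -> 35 infected
Step 5: +7 new -> 42 infected
Step 6: +0 new -> 42 infected

Answer: 42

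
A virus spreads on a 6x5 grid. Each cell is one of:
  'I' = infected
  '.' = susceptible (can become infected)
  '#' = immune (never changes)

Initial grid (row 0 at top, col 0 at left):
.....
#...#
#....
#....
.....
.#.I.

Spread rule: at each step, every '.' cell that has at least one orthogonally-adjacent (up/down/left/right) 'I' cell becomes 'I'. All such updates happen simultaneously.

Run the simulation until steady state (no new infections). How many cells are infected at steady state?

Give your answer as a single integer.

Step 0 (initial): 1 infected
Step 1: +3 new -> 4 infected
Step 2: +3 new -> 7 infected
Step 3: +4 new -> 11 infected
Step 4: +5 new -> 16 infected
Step 5: +4 new -> 20 infected
Step 6: +3 new -> 23 infected
Step 7: +1 new -> 24 infected
Step 8: +1 new -> 25 infected
Step 9: +0 new -> 25 infected

Answer: 25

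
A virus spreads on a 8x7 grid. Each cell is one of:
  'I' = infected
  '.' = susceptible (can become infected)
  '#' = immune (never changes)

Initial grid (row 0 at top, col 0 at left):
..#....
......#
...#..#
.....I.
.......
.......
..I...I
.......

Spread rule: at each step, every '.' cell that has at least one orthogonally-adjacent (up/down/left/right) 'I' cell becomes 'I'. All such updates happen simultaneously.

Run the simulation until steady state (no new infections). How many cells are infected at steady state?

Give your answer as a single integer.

Step 0 (initial): 3 infected
Step 1: +11 new -> 14 infected
Step 2: +14 new -> 28 infected
Step 3: +9 new -> 37 infected
Step 4: +6 new -> 43 infected
Step 5: +4 new -> 47 infected
Step 6: +2 new -> 49 infected
Step 7: +2 new -> 51 infected
Step 8: +1 new -> 52 infected
Step 9: +0 new -> 52 infected

Answer: 52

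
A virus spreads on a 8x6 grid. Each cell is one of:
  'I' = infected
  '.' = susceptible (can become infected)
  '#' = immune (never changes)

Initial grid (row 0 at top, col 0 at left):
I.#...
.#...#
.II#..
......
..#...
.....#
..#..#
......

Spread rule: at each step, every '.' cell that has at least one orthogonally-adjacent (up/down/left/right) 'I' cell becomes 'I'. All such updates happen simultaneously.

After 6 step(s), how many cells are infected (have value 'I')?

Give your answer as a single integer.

Answer: 38

Derivation:
Step 0 (initial): 3 infected
Step 1: +6 new -> 9 infected
Step 2: +4 new -> 13 infected
Step 3: +6 new -> 19 infected
Step 4: +8 new -> 27 infected
Step 5: +7 new -> 34 infected
Step 6: +4 new -> 38 infected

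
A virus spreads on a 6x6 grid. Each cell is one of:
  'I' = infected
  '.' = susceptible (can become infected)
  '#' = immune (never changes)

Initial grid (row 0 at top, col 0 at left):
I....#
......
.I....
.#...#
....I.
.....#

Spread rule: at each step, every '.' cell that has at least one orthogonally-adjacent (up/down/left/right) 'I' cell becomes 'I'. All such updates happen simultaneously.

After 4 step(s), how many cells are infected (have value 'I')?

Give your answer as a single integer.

Answer: 32

Derivation:
Step 0 (initial): 3 infected
Step 1: +9 new -> 12 infected
Step 2: +9 new -> 21 infected
Step 3: +7 new -> 28 infected
Step 4: +4 new -> 32 infected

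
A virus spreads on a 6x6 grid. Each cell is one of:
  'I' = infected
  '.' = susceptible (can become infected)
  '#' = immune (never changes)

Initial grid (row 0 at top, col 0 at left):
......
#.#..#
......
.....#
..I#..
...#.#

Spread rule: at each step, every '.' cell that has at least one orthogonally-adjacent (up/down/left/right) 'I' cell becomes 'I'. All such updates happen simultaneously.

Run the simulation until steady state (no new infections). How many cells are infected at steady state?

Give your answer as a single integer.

Step 0 (initial): 1 infected
Step 1: +3 new -> 4 infected
Step 2: +5 new -> 9 infected
Step 3: +5 new -> 14 infected
Step 4: +5 new -> 19 infected
Step 5: +6 new -> 25 infected
Step 6: +3 new -> 28 infected
Step 7: +1 new -> 29 infected
Step 8: +0 new -> 29 infected

Answer: 29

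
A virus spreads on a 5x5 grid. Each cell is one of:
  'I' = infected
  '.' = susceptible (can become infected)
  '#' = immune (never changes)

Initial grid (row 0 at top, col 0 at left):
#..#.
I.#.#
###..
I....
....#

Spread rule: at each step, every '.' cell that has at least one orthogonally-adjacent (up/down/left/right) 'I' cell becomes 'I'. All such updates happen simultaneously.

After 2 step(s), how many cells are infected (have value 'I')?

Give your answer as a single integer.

Step 0 (initial): 2 infected
Step 1: +3 new -> 5 infected
Step 2: +3 new -> 8 infected

Answer: 8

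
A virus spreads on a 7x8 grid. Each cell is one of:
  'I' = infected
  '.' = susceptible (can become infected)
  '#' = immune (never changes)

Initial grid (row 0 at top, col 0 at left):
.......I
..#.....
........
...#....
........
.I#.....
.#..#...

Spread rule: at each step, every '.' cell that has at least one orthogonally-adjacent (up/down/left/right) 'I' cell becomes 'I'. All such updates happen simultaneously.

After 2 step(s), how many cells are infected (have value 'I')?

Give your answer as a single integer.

Step 0 (initial): 2 infected
Step 1: +4 new -> 6 infected
Step 2: +7 new -> 13 infected

Answer: 13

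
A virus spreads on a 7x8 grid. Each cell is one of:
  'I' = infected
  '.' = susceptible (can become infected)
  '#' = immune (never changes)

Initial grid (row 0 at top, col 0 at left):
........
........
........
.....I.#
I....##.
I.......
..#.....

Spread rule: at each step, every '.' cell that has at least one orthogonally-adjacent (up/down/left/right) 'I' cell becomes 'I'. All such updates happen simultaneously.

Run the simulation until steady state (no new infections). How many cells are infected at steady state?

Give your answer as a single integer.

Answer: 52

Derivation:
Step 0 (initial): 3 infected
Step 1: +7 new -> 10 infected
Step 2: +10 new -> 20 infected
Step 3: +11 new -> 31 infected
Step 4: +10 new -> 41 infected
Step 5: +6 new -> 47 infected
Step 6: +3 new -> 50 infected
Step 7: +2 new -> 52 infected
Step 8: +0 new -> 52 infected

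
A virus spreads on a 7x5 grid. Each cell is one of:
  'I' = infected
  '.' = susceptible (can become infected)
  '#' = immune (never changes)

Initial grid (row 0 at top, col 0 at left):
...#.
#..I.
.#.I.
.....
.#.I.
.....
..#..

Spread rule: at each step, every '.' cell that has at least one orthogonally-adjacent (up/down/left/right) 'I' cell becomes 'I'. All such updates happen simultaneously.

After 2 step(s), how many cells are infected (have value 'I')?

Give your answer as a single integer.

Step 0 (initial): 3 infected
Step 1: +8 new -> 11 infected
Step 2: +8 new -> 19 infected

Answer: 19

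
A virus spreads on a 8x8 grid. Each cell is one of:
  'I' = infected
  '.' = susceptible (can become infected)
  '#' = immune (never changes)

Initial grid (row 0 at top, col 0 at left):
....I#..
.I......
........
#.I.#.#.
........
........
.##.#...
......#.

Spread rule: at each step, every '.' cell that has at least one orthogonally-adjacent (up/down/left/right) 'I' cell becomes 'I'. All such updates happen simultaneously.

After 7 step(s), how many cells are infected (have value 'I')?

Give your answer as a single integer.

Answer: 54

Derivation:
Step 0 (initial): 3 infected
Step 1: +10 new -> 13 infected
Step 2: +10 new -> 23 infected
Step 3: +6 new -> 29 infected
Step 4: +8 new -> 37 infected
Step 5: +6 new -> 43 infected
Step 6: +7 new -> 50 infected
Step 7: +4 new -> 54 infected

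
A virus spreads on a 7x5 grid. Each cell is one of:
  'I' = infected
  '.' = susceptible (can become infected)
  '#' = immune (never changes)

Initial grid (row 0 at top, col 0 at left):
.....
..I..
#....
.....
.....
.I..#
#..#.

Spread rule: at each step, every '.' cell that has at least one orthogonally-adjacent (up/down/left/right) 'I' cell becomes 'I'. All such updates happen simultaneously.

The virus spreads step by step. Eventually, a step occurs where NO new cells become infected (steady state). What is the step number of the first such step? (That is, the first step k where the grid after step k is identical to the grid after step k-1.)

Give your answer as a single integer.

Answer: 5

Derivation:
Step 0 (initial): 2 infected
Step 1: +8 new -> 10 infected
Step 2: +12 new -> 22 infected
Step 3: +6 new -> 28 infected
Step 4: +2 new -> 30 infected
Step 5: +0 new -> 30 infected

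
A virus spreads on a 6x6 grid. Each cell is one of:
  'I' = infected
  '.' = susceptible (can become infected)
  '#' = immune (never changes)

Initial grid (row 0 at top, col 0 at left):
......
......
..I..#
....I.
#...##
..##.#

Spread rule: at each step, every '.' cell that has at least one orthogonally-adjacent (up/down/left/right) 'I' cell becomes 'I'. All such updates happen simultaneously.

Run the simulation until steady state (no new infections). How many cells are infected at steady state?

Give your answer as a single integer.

Step 0 (initial): 2 infected
Step 1: +7 new -> 9 infected
Step 2: +8 new -> 17 infected
Step 3: +7 new -> 24 infected
Step 4: +3 new -> 27 infected
Step 5: +1 new -> 28 infected
Step 6: +0 new -> 28 infected

Answer: 28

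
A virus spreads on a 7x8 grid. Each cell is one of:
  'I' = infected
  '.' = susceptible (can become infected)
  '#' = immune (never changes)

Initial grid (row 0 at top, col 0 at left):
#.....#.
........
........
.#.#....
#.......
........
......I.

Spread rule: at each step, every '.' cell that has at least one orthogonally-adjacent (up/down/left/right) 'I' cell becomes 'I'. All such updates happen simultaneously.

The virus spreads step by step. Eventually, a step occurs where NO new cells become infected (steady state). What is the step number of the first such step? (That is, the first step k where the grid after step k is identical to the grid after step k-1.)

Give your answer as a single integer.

Step 0 (initial): 1 infected
Step 1: +3 new -> 4 infected
Step 2: +4 new -> 8 infected
Step 3: +5 new -> 13 infected
Step 4: +6 new -> 19 infected
Step 5: +7 new -> 26 infected
Step 6: +6 new -> 32 infected
Step 7: +7 new -> 39 infected
Step 8: +3 new -> 42 infected
Step 9: +3 new -> 45 infected
Step 10: +3 new -> 48 infected
Step 11: +3 new -> 51 infected
Step 12: +0 new -> 51 infected

Answer: 12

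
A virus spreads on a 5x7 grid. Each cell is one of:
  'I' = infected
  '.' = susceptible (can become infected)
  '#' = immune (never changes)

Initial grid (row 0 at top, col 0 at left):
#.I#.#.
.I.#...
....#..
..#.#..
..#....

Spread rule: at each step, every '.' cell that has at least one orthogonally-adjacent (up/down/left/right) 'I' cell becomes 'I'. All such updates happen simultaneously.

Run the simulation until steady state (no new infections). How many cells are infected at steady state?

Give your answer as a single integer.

Step 0 (initial): 2 infected
Step 1: +4 new -> 6 infected
Step 2: +3 new -> 9 infected
Step 3: +3 new -> 12 infected
Step 4: +2 new -> 14 infected
Step 5: +1 new -> 15 infected
Step 6: +1 new -> 16 infected
Step 7: +1 new -> 17 infected
Step 8: +2 new -> 19 infected
Step 9: +2 new -> 21 infected
Step 10: +2 new -> 23 infected
Step 11: +2 new -> 25 infected
Step 12: +2 new -> 27 infected
Step 13: +0 new -> 27 infected

Answer: 27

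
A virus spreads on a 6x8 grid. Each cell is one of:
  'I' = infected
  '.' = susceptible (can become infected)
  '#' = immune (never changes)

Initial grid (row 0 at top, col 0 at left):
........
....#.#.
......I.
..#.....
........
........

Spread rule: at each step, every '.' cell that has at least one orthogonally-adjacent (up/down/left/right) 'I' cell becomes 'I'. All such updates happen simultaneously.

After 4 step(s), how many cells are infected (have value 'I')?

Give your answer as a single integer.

Answer: 25

Derivation:
Step 0 (initial): 1 infected
Step 1: +3 new -> 4 infected
Step 2: +6 new -> 10 infected
Step 3: +7 new -> 17 infected
Step 4: +8 new -> 25 infected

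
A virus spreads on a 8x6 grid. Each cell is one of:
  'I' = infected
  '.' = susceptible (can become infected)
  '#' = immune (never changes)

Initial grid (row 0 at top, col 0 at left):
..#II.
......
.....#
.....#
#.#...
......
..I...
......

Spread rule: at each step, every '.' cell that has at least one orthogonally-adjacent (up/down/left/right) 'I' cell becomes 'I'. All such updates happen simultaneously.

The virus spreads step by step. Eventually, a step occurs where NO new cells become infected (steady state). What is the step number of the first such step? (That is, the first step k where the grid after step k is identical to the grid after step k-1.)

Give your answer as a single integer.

Answer: 6

Derivation:
Step 0 (initial): 3 infected
Step 1: +7 new -> 10 infected
Step 2: +10 new -> 20 infected
Step 3: +11 new -> 31 infected
Step 4: +8 new -> 39 infected
Step 5: +4 new -> 43 infected
Step 6: +0 new -> 43 infected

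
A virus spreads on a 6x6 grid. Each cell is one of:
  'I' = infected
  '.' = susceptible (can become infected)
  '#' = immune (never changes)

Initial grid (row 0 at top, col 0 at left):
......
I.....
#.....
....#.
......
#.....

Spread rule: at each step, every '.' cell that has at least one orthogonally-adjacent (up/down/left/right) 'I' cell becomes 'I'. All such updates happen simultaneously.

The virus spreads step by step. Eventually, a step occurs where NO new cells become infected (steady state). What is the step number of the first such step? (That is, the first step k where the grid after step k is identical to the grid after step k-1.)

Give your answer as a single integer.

Answer: 10

Derivation:
Step 0 (initial): 1 infected
Step 1: +2 new -> 3 infected
Step 2: +3 new -> 6 infected
Step 3: +4 new -> 10 infected
Step 4: +6 new -> 16 infected
Step 5: +7 new -> 23 infected
Step 6: +4 new -> 27 infected
Step 7: +3 new -> 30 infected
Step 8: +2 new -> 32 infected
Step 9: +1 new -> 33 infected
Step 10: +0 new -> 33 infected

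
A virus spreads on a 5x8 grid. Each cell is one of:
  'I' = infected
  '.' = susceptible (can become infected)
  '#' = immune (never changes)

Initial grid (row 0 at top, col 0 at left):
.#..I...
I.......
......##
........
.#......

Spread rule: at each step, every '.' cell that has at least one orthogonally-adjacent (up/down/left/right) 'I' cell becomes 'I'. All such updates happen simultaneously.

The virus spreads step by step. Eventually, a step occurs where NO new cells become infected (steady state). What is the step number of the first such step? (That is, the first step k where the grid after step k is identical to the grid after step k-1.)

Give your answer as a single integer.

Answer: 8

Derivation:
Step 0 (initial): 2 infected
Step 1: +6 new -> 8 infected
Step 2: +8 new -> 16 infected
Step 3: +8 new -> 24 infected
Step 4: +5 new -> 29 infected
Step 5: +4 new -> 33 infected
Step 6: +2 new -> 35 infected
Step 7: +1 new -> 36 infected
Step 8: +0 new -> 36 infected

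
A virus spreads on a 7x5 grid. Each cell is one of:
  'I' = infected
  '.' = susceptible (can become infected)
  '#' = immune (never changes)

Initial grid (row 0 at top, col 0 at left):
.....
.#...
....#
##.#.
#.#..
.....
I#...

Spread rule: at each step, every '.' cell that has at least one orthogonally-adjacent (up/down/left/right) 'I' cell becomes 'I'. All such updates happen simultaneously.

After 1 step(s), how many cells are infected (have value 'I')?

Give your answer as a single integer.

Answer: 2

Derivation:
Step 0 (initial): 1 infected
Step 1: +1 new -> 2 infected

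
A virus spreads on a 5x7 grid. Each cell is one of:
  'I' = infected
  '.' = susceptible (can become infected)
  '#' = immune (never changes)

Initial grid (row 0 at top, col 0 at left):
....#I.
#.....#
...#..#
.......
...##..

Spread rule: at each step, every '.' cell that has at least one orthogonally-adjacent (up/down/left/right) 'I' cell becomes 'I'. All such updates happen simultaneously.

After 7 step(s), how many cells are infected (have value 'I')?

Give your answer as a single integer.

Step 0 (initial): 1 infected
Step 1: +2 new -> 3 infected
Step 2: +2 new -> 5 infected
Step 3: +3 new -> 8 infected
Step 4: +5 new -> 13 infected
Step 5: +5 new -> 18 infected
Step 6: +3 new -> 21 infected
Step 7: +4 new -> 25 infected

Answer: 25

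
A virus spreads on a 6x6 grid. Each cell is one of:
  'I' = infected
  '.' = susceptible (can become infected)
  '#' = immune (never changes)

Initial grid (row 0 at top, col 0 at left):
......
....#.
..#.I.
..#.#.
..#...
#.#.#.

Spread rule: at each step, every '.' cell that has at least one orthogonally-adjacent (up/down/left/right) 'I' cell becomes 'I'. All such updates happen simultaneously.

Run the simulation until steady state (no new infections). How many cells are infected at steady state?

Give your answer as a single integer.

Answer: 28

Derivation:
Step 0 (initial): 1 infected
Step 1: +2 new -> 3 infected
Step 2: +4 new -> 7 infected
Step 3: +5 new -> 12 infected
Step 4: +6 new -> 18 infected
Step 5: +3 new -> 21 infected
Step 6: +3 new -> 24 infected
Step 7: +2 new -> 26 infected
Step 8: +2 new -> 28 infected
Step 9: +0 new -> 28 infected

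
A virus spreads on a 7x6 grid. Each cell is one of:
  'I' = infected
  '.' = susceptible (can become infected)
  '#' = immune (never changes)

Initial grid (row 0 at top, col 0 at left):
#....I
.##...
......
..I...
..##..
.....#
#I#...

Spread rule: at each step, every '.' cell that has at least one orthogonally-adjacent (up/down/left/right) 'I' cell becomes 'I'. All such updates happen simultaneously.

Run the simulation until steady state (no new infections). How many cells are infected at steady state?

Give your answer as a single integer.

Answer: 34

Derivation:
Step 0 (initial): 3 infected
Step 1: +6 new -> 9 infected
Step 2: +10 new -> 19 infected
Step 3: +8 new -> 27 infected
Step 4: +5 new -> 32 infected
Step 5: +1 new -> 33 infected
Step 6: +1 new -> 34 infected
Step 7: +0 new -> 34 infected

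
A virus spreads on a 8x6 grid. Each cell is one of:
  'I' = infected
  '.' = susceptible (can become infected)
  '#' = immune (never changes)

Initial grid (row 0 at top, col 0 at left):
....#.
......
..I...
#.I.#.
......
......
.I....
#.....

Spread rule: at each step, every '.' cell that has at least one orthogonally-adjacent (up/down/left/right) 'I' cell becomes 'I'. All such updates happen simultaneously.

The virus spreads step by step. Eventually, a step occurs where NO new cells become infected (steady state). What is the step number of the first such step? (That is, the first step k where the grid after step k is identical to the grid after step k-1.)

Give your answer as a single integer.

Answer: 6

Derivation:
Step 0 (initial): 3 infected
Step 1: +10 new -> 13 infected
Step 2: +11 new -> 24 infected
Step 3: +10 new -> 34 infected
Step 4: +7 new -> 41 infected
Step 5: +3 new -> 44 infected
Step 6: +0 new -> 44 infected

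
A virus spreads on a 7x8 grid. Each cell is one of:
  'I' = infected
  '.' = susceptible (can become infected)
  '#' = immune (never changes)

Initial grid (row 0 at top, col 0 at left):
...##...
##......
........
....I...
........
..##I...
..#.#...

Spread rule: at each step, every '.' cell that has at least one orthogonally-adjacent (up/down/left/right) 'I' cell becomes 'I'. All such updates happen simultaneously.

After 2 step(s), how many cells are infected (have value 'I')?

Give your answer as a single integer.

Answer: 16

Derivation:
Step 0 (initial): 2 infected
Step 1: +5 new -> 7 infected
Step 2: +9 new -> 16 infected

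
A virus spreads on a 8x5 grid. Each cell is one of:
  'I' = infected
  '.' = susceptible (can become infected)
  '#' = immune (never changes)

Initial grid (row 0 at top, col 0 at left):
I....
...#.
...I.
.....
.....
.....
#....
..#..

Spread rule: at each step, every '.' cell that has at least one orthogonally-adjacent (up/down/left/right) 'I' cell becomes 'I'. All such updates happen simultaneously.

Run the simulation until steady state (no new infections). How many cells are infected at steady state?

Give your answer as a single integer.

Answer: 37

Derivation:
Step 0 (initial): 2 infected
Step 1: +5 new -> 7 infected
Step 2: +9 new -> 16 infected
Step 3: +7 new -> 23 infected
Step 4: +5 new -> 28 infected
Step 5: +5 new -> 33 infected
Step 6: +2 new -> 35 infected
Step 7: +1 new -> 36 infected
Step 8: +1 new -> 37 infected
Step 9: +0 new -> 37 infected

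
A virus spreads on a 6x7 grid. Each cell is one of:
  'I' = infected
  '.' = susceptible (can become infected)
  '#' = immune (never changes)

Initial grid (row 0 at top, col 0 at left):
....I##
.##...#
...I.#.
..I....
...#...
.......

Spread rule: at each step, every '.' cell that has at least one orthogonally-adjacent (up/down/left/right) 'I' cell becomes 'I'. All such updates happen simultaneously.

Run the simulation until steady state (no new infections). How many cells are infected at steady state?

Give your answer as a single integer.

Answer: 35

Derivation:
Step 0 (initial): 3 infected
Step 1: +8 new -> 11 infected
Step 2: +7 new -> 18 infected
Step 3: +7 new -> 25 infected
Step 4: +6 new -> 31 infected
Step 5: +3 new -> 34 infected
Step 6: +1 new -> 35 infected
Step 7: +0 new -> 35 infected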